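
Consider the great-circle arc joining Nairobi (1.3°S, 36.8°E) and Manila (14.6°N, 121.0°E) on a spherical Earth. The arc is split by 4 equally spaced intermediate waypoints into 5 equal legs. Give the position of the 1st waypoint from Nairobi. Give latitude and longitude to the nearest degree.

≈ (3°N, 53°E)

Write both endpoints as unit vectors p₁, p₂ with components (cos φ cos λ, cos φ sin λ, sin φ).
The central angle between the endpoints is δ = arccos(p₁·p₂) ≈ 1.479 rad (84.7°).
Interpolate at f = 1/5 with slerp weights a = sin((1−f)δ)/sin δ ≈ 0.930, b = sin(fδ)/sin δ ≈ 0.293.
p = a·p₁ + b·p₂ ≈ (0.598, 0.800, 0.053); φ = arcsin(p_z) ≈ 3.02°, λ = atan2(p_y, p_x) ≈ 53.19°.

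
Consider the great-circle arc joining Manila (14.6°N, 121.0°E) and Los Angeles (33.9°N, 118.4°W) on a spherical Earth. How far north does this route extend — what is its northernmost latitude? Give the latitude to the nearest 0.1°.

The great circle lies in the plane with unit normal n̂ = (p₁ × p₂)/|p₁ × p₂|.
Here n̂_z ≈ +0.718; the vertex latitude is φ_max = arccos|n̂_z| ≈ 44.1°.
Check via Clairaut: cos φ_max = |cos φ₁| · sin C = cos(14.6°)·sin(47.9°) ≈ 0.718, again giving ≈ 44.1°.

≈ 44.1°N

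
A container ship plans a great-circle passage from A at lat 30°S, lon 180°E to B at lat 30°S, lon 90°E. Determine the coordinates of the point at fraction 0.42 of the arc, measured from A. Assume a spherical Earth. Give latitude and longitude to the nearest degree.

Write both endpoints as unit vectors p₁, p₂ with components (cos φ cos λ, cos φ sin λ, sin φ).
The central angle between the endpoints is δ = arccos(p₁·p₂) ≈ 1.318 rad (75.5°).
Interpolate at f = 0.42 with slerp weights a = sin((1−f)δ)/sin δ ≈ 0.715, b = sin(fδ)/sin δ ≈ 0.543.
p = a·p₁ + b·p₂ ≈ (-0.619, 0.470, -0.629); φ = arcsin(p_z) ≈ -38.97°, λ = atan2(p_y, p_x) ≈ 142.78°.

≈ lat 39°S, lon 143°E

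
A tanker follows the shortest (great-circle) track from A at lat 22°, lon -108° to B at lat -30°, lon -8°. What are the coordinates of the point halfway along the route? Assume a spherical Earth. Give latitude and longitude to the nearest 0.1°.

≈ lat -6.2°, lon -60.3°

The haversine formula gives a central angle δ ≈ 1.904 rad (109.1°) between the endpoints.
Interpolate at f = 1/2 with slerp weights a = sin((1−f)δ)/sin δ ≈ 0.862, b = sin(fδ)/sin δ ≈ 0.862.
p = a·p₁ + b·p₂ ≈ (0.492, -0.864, -0.108); φ = arcsin(p_z) ≈ -6.20°, λ = atan2(p_y, p_x) ≈ -60.33°.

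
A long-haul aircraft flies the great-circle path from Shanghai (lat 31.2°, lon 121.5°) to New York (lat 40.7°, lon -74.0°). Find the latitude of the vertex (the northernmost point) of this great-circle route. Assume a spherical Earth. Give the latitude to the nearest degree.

The great circle lies in the plane with unit normal n̂ = (p₁ × p₂)/|p₁ × p₂|.
Here n̂_z ≈ +0.181; the vertex latitude is φ_max = arccos|n̂_z| ≈ 79.6°.
Check via Clairaut: cos φ_max = |cos φ₁| · sin C = cos(31.2°)·sin(12.2°) ≈ 0.181, again giving ≈ 79.6°.

≈ 80°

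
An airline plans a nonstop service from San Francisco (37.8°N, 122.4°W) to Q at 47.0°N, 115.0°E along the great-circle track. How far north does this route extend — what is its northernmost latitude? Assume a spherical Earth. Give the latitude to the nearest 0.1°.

The great circle lies in the plane with unit normal n̂ = (p₁ × p₂)/|p₁ × p₂|.
Here n̂_z ≈ -0.460; the vertex latitude is φ_max = arccos|n̂_z| ≈ 62.6°.
Check via Clairaut: cos φ_max = |cos φ₁| · sin C = cos(37.8°)·sin(35.6°) ≈ 0.460, again giving ≈ 62.6°.

≈ 62.6°N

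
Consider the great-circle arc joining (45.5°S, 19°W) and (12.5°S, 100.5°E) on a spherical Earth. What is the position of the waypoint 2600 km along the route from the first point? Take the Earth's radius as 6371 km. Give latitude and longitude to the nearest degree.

The haversine formula gives a central angle δ ≈ 1.754 rad (100.5°) between the endpoints. The total great-circle distance is δ·R ≈ 1.754 × 6371 ≈ 11177 km, so the target fraction is f = 2600/11177 ≈ 0.233.
Interpolate at f ≈ 0.233 with slerp weights a = sin((1−f)δ)/sin δ ≈ 0.992, b = sin(fδ)/sin δ ≈ 0.404.
p = a·p₁ + b·p₂ ≈ (0.585, 0.161, -0.795); φ = arcsin(p_z) ≈ -52.62°, λ = atan2(p_y, p_x) ≈ 15.40°.

≈ (53°S, 15°E)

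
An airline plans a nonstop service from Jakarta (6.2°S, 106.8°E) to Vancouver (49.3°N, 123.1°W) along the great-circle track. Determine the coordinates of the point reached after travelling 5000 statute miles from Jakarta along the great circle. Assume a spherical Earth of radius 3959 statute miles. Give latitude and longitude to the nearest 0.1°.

Write both endpoints as unit vectors p₁, p₂ with components (cos φ cos λ, cos φ sin λ, sin φ).
The central angle between the endpoints is δ = arccos(p₁·p₂) ≈ 2.094 rad (120.0°). The total great-circle distance is δ·R ≈ 2.094 × 3959 ≈ 8289 mi, so the target fraction is f = 5000/8289 ≈ 0.603.
Interpolate at f ≈ 0.603 with slerp weights a = sin((1−f)δ)/sin δ ≈ 0.852, b = sin(fδ)/sin δ ≈ 1.100.
p = a·p₁ + b·p₂ ≈ (-0.637, 0.210, 0.742); φ = arcsin(p_z) ≈ 47.89°, λ = atan2(p_y, p_x) ≈ 161.72°.

≈ (47.9°N, 161.7°E)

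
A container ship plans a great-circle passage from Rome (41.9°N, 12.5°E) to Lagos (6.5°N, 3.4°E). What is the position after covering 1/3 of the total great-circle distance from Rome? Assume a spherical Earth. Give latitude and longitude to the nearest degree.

≈ (30°N, 9°E)

Write both endpoints as unit vectors p₁, p₂ with components (cos φ cos λ, cos φ sin λ, sin φ).
The central angle between the endpoints is δ = arccos(p₁·p₂) ≈ 0.634 rad (36.3°).
Interpolate at f = 1/3 with slerp weights a = sin((1−f)δ)/sin δ ≈ 0.692, b = sin(fδ)/sin δ ≈ 0.354.
p = a·p₁ + b·p₂ ≈ (0.854, 0.132, 0.503); φ = arcsin(p_z) ≈ 30.17°, λ = atan2(p_y, p_x) ≈ 8.81°.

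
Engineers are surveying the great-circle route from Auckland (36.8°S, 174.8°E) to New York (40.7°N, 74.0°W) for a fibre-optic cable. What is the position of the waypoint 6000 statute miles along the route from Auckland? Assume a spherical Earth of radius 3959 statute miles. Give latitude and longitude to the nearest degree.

≈ 19°N, 115°W

Write both endpoints as unit vectors p₁, p₂ with components (cos φ cos λ, cos φ sin λ, sin φ).
The central angle between the endpoints is δ = arccos(p₁·p₂) ≈ 2.227 rad (127.6°). The total great-circle distance is δ·R ≈ 2.227 × 3959 ≈ 8817 mi, so the target fraction is f = 6000/8817 ≈ 0.681.
Interpolate at f ≈ 0.681 with slerp weights a = sin((1−f)δ)/sin δ ≈ 0.824, b = sin(fδ)/sin δ ≈ 1.260.
p = a·p₁ + b·p₂ ≈ (-0.394, -0.859, 0.328); φ = arcsin(p_z) ≈ 19.15°, λ = atan2(p_y, p_x) ≈ -114.64°.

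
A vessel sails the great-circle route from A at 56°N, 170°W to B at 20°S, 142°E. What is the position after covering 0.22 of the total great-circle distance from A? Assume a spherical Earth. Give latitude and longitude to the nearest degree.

≈ 41°N, 173°E

Write both endpoints as unit vectors p₁, p₂ with components (cos φ cos λ, cos φ sin λ, sin φ).
The central angle between the endpoints is δ = arccos(p₁·p₂) ≈ 1.503 rad (86.1°).
Interpolate at f = 0.22 with slerp weights a = sin((1−f)δ)/sin δ ≈ 0.924, b = sin(fδ)/sin δ ≈ 0.325.
p = a·p₁ + b·p₂ ≈ (-0.750, 0.099, 0.655); φ = arcsin(p_z) ≈ 40.88°, λ = atan2(p_y, p_x) ≈ 172.51°.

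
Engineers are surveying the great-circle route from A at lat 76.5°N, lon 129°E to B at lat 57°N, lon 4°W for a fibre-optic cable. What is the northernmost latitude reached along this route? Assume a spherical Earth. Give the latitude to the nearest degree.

The great circle lies in the plane with unit normal n̂ = (p₁ × p₂)/|p₁ × p₂|.
Here n̂_z ≈ -0.136; the vertex latitude is φ_max = arccos|n̂_z| ≈ 82.2°.
Check via Clairaut: cos φ_max = |cos φ₁| · sin C = cos(76.5°)·sin(35.6°) ≈ 0.136, again giving ≈ 82.2°.

≈ 82°N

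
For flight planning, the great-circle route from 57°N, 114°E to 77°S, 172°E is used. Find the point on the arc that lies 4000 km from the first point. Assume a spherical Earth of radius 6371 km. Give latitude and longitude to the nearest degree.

≈ 22°N, 125°E

Convert each endpoint to a unit vector on the sphere (x = cos φ cos λ, y = cos φ sin λ, z = sin φ).
The central angle between the endpoints is δ = arccos(p₁·p₂) ≈ 2.422 rad (138.8°). The total great-circle distance is δ·R ≈ 2.422 × 6371 ≈ 15432 km, so the target fraction is f = 4000/15432 ≈ 0.259.
Interpolate at f ≈ 0.259 with slerp weights a = sin((1−f)δ)/sin δ ≈ 1.480, b = sin(fδ)/sin δ ≈ 0.892.
p = a·p₁ + b·p₂ ≈ (-0.526, 0.764, 0.373); φ = arcsin(p_z) ≈ 21.87°, λ = atan2(p_y, p_x) ≈ 124.56°.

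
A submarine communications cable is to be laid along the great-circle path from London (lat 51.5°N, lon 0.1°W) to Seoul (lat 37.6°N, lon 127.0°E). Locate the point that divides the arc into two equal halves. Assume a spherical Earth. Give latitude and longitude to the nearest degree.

Write both endpoints as unit vectors p₁, p₂ with components (cos φ cos λ, cos φ sin λ, sin φ).
The central angle between the endpoints is δ = arccos(p₁·p₂) ≈ 1.390 rad (79.6°).
Interpolate at f = 1/2 with slerp weights a = sin((1−f)δ)/sin δ ≈ 0.651, b = sin(fδ)/sin δ ≈ 0.651.
p = a·p₁ + b·p₂ ≈ (0.095, 0.411, 0.907); φ = arcsin(p_z) ≈ 65.04°, λ = atan2(p_y, p_x) ≈ 77.01°.

≈ lat 65°N, lon 77°E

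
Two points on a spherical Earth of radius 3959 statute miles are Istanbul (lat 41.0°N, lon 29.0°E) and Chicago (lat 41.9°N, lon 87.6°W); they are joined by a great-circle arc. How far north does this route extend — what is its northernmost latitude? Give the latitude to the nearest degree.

The great circle lies in the plane with unit normal n̂ = (p₁ × p₂)/|p₁ × p₂|.
Here n̂_z ≈ -0.511; the vertex latitude is φ_max = arccos|n̂_z| ≈ 59.3°.
Check via Clairaut: cos φ_max = |cos φ₁| · sin C = cos(41.0°)·sin(42.6°) ≈ 0.511, again giving ≈ 59.3°.

≈ 59°N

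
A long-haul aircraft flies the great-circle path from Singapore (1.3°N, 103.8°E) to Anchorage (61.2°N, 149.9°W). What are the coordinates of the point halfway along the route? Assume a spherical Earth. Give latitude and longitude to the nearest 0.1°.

≈ (42.5°N, 131.9°E)

The haversine formula gives a central angle δ ≈ 1.686 rad (96.6°) between the endpoints.
Interpolate at f = 1/2 with slerp weights a = sin((1−f)δ)/sin δ ≈ 0.752, b = sin(fδ)/sin δ ≈ 0.752.
p = a·p₁ + b·p₂ ≈ (-0.493, 0.548, 0.676); φ = arcsin(p_z) ≈ 42.52°, λ = atan2(p_y, p_x) ≈ 131.94°.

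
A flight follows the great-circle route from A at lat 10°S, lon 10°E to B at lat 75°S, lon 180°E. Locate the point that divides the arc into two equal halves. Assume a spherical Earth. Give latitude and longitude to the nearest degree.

≈ lat 57°S, lon 14°E

Convert each endpoint to a unit vector on the sphere (x = cos φ cos λ, y = cos φ sin λ, z = sin φ).
The central angle between the endpoints is δ = arccos(p₁·p₂) ≈ 1.654 rad (94.8°).
Interpolate at f = 1/2 with slerp weights a = sin((1−f)δ)/sin δ ≈ 0.739, b = sin(fδ)/sin δ ≈ 0.739.
p = a·p₁ + b·p₂ ≈ (0.525, 0.126, -0.842); φ = arcsin(p_z) ≈ -57.31°, λ = atan2(p_y, p_x) ≈ 13.52°.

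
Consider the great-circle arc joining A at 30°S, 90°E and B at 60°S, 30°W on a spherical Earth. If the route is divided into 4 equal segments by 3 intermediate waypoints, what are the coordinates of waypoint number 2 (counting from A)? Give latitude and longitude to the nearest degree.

≈ 61°S, 55°E

Convert each endpoint to a unit vector on the sphere (x = cos φ cos λ, y = cos φ sin λ, z = sin φ).
The central angle between the endpoints is δ = arccos(p₁·p₂) ≈ 1.353 rad (77.5°).
Interpolate at f = 2/4 with slerp weights a = sin((1−f)δ)/sin δ ≈ 0.641, b = sin(fδ)/sin δ ≈ 0.641.
p = a·p₁ + b·p₂ ≈ (0.278, 0.395, -0.876); φ = arcsin(p_z) ≈ -61.14°, λ = atan2(p_y, p_x) ≈ 54.90°.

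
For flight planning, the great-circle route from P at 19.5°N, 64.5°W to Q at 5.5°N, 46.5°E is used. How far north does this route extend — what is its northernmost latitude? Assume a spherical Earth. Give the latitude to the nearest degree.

The great circle lies in the plane with unit normal n̂ = (p₁ × p₂)/|p₁ × p₂|.
Here n̂_z ≈ +0.920; the vertex latitude is φ_max = arccos|n̂_z| ≈ 23.1°.
Check via Clairaut: cos φ_max = |cos φ₁| · sin C = cos(19.5°)·sin(77.3°) ≈ 0.920, again giving ≈ 23.1°.

≈ 23°N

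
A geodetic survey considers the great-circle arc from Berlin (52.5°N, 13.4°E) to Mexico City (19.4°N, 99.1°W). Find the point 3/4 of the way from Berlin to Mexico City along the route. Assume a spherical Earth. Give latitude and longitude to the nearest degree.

From cos δ = sin φ₁ sin φ₂ + cos φ₁ cos φ₂ cos Δλ, the central angle is δ ≈ 1.527 rad (87.5°).
Interpolate at f = 3/4 with slerp weights a = sin((1−f)δ)/sin δ ≈ 0.373, b = sin(fδ)/sin δ ≈ 0.912.
p = a·p₁ + b·p₂ ≈ (0.085, -0.796, 0.599); φ = arcsin(p_z) ≈ 36.77°, λ = atan2(p_y, p_x) ≈ -83.92°.

≈ 37°N, 84°W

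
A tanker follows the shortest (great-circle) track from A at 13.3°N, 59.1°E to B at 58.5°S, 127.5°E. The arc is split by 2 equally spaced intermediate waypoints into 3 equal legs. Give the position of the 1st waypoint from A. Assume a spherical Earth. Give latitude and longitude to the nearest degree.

The haversine formula gives a central angle δ ≈ 1.580 rad (90.5°) between the endpoints.
Interpolate at f = 1/3 with slerp weights a = sin((1−f)δ)/sin δ ≈ 0.869, b = sin(fδ)/sin δ ≈ 0.503.
p = a·p₁ + b·p₂ ≈ (0.274, 0.934, -0.229); φ = arcsin(p_z) ≈ -13.22°, λ = atan2(p_y, p_x) ≈ 73.63°.

≈ 13°S, 74°E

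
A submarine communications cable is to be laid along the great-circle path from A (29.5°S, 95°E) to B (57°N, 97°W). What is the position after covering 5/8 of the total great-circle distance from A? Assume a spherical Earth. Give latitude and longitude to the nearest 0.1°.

The haversine formula gives a central angle δ ≈ 2.640 rad (151.2°) between the endpoints.
Interpolate at f = 5/8 with slerp weights a = sin((1−f)δ)/sin δ ≈ 1.738, b = sin(fδ)/sin δ ≈ 2.072.
p = a·p₁ + b·p₂ ≈ (-0.269, 0.386, 0.882); φ = arcsin(p_z) ≈ 61.90°, λ = atan2(p_y, p_x) ≈ 124.88°.

≈ (61.9°N, 124.9°E)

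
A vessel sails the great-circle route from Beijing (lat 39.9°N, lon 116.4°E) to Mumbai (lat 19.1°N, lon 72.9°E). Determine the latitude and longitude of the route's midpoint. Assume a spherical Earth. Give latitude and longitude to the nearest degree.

Convert each endpoint to a unit vector on the sphere (x = cos φ cos λ, y = cos φ sin λ, z = sin φ).
The central angle between the endpoints is δ = arccos(p₁·p₂) ≈ 0.744 rad (42.6°).
Interpolate at f = 1/2 with slerp weights a = sin((1−f)δ)/sin δ ≈ 0.537, b = sin(fδ)/sin δ ≈ 0.537.
p = a·p₁ + b·p₂ ≈ (-0.034, 0.854, 0.520); φ = arcsin(p_z) ≈ 31.33°, λ = atan2(p_y, p_x) ≈ 92.28°.

≈ lat 31°N, lon 92°E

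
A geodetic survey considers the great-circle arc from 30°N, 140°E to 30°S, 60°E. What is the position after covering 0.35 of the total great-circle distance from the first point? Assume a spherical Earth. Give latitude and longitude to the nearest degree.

≈ 10°N, 111°E

The haversine formula gives a central angle δ ≈ 1.691 rad (96.9°) between the endpoints.
Interpolate at f = 0.35 with slerp weights a = sin((1−f)δ)/sin δ ≈ 0.897, b = sin(fδ)/sin δ ≈ 0.562.
p = a·p₁ + b·p₂ ≈ (-0.352, 0.921, 0.168); φ = arcsin(p_z) ≈ 9.65°, λ = atan2(p_y, p_x) ≈ 110.92°.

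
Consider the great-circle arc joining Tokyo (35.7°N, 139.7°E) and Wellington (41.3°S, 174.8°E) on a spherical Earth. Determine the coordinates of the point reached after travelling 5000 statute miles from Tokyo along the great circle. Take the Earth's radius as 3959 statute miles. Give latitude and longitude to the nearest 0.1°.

Convert each endpoint to a unit vector on the sphere (x = cos φ cos λ, y = cos φ sin λ, z = sin φ).
The central angle between the endpoints is δ = arccos(p₁·p₂) ≈ 1.457 rad (83.5°). The total great-circle distance is δ·R ≈ 1.457 × 3959 ≈ 5766 mi, so the target fraction is f = 5000/5766 ≈ 0.867.
Interpolate at f ≈ 0.867 with slerp weights a = sin((1−f)δ)/sin δ ≈ 0.194, b = sin(fδ)/sin δ ≈ 0.959.
p = a·p₁ + b·p₂ ≈ (-0.838, 0.167, -0.520); φ = arcsin(p_z) ≈ -31.34°, λ = atan2(p_y, p_x) ≈ 168.72°.

≈ 31.3°S, 168.7°E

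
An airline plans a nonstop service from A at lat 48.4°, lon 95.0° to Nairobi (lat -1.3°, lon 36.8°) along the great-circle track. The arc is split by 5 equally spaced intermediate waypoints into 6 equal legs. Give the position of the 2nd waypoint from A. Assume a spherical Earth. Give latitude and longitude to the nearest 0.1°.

Write both endpoints as unit vectors p₁, p₂ with components (cos φ cos λ, cos φ sin λ, sin φ).
The central angle between the endpoints is δ = arccos(p₁·p₂) ≈ 1.232 rad (70.6°).
Interpolate at f = 2/6 with slerp weights a = sin((1−f)δ)/sin δ ≈ 0.776, b = sin(fδ)/sin δ ≈ 0.423.
p = a·p₁ + b·p₂ ≈ (0.294, 0.767, 0.571); φ = arcsin(p_z) ≈ 34.80°, λ = atan2(p_y, p_x) ≈ 69.03°.

≈ lat 34.8°, lon 69.0°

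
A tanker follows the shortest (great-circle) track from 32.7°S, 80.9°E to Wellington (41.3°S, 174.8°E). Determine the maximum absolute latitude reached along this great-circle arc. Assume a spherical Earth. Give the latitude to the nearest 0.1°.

The great circle lies in the plane with unit normal n̂ = (p₁ × p₂)/|p₁ × p₂|.
Here n̂_z ≈ +0.664; the vertex latitude is φ_max = arccos|n̂_z| ≈ 48.4°.
Check via Clairaut: cos φ_max = |cos φ₁| · sin C = cos(32.7°)·sin(127.9°) ≈ 0.664, again giving ≈ 48.4°.

≈ 48.4°S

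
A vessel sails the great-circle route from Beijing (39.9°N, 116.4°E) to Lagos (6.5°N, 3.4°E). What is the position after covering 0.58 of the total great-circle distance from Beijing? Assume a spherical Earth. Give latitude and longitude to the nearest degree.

Write both endpoints as unit vectors p₁, p₂ with components (cos φ cos λ, cos φ sin λ, sin φ).
The central angle between the endpoints is δ = arccos(p₁·p₂) ≈ 1.798 rad (103.0°).
Interpolate at f = 0.58 with slerp weights a = sin((1−f)δ)/sin δ ≈ 0.703, b = sin(fδ)/sin δ ≈ 0.887.
p = a·p₁ + b·p₂ ≈ (0.639, 0.536, 0.552); φ = arcsin(p_z) ≈ 33.48°, λ = atan2(p_y, p_x) ≈ 39.95°.

≈ 33°N, 40°E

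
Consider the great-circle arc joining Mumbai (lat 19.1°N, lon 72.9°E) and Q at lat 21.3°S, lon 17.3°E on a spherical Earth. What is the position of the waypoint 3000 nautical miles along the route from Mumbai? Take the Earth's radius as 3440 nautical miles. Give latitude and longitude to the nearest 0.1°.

Write both endpoints as unit vectors p₁, p₂ with components (cos φ cos λ, cos φ sin λ, sin φ).
The central angle between the endpoints is δ = arccos(p₁·p₂) ≈ 1.183 rad (67.8°). The total great-circle distance is δ·R ≈ 1.183 × 3440 ≈ 4068 nmi, so the target fraction is f = 3000/4068 ≈ 0.737.
Interpolate at f ≈ 0.737 with slerp weights a = sin((1−f)δ)/sin δ ≈ 0.330, b = sin(fδ)/sin δ ≈ 0.827.
p = a·p₁ + b·p₂ ≈ (0.828, 0.527, -0.192); φ = arcsin(p_z) ≈ -11.10°, λ = atan2(p_y, p_x) ≈ 32.50°.

≈ lat 11.1°S, lon 32.5°E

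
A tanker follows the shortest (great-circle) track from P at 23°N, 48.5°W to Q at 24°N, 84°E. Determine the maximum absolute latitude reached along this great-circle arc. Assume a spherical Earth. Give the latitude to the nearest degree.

≈ 47°N

The great circle lies in the plane with unit normal n̂ = (p₁ × p₂)/|p₁ × p₂|.
Here n̂_z ≈ +0.679; the vertex latitude is φ_max = arccos|n̂_z| ≈ 47.2°.
Check via Clairaut: cos φ_max = |cos φ₁| · sin C = cos(23.0°)·sin(47.6°) ≈ 0.679, again giving ≈ 47.2°.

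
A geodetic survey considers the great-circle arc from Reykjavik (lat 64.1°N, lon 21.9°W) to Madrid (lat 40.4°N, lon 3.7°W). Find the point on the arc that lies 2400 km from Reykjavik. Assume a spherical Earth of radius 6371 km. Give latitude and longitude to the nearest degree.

≈ lat 45°N, lon 6°W

Write both endpoints as unit vectors p₁, p₂ with components (cos φ cos λ, cos φ sin λ, sin φ).
The central angle between the endpoints is δ = arccos(p₁·p₂) ≈ 0.453 rad (26.0°). The total great-circle distance is δ·R ≈ 0.453 × 6371 ≈ 2888 km, so the target fraction is f = 2400/2888 ≈ 0.831.
Interpolate at f ≈ 0.831 with slerp weights a = sin((1−f)δ)/sin δ ≈ 0.175, b = sin(fδ)/sin δ ≈ 0.840.
p = a·p₁ + b·p₂ ≈ (0.709, -0.070, 0.702); φ = arcsin(p_z) ≈ 44.55°, λ = atan2(p_y, p_x) ≈ -5.62°.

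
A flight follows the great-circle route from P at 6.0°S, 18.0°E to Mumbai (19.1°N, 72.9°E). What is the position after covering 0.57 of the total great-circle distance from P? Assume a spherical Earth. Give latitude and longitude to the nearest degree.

From cos δ = sin φ₁ sin φ₂ + cos φ₁ cos φ₂ cos Δλ, the central angle is δ ≈ 1.040 rad (59.6°).
Interpolate at f = 0.57 with slerp weights a = sin((1−f)δ)/sin δ ≈ 0.501, b = sin(fδ)/sin δ ≈ 0.648.
p = a·p₁ + b·p₂ ≈ (0.654, 0.739, 0.160); φ = arcsin(p_z) ≈ 9.18°, λ = atan2(p_y, p_x) ≈ 48.49°.

≈ 9°N, 48°E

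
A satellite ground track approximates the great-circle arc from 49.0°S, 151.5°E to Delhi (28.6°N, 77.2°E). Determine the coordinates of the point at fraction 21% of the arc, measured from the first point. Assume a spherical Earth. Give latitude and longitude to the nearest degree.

≈ 36°S, 129°E

Write both endpoints as unit vectors p₁, p₂ with components (cos φ cos λ, cos φ sin λ, sin φ).
The central angle between the endpoints is δ = arccos(p₁·p₂) ≈ 1.778 rad (101.9°).
Interpolate at f = 0.21 with slerp weights a = sin((1−f)δ)/sin δ ≈ 1.008, b = sin(fδ)/sin δ ≈ 0.373.
p = a·p₁ + b·p₂ ≈ (-0.508, 0.634, -0.582); φ = arcsin(p_z) ≈ -35.60°, λ = atan2(p_y, p_x) ≈ 128.71°.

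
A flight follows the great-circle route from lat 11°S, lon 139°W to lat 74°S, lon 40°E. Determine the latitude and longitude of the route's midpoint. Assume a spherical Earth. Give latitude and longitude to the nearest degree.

≈ lat 58°S, lon 139°W

From cos δ = sin φ₁ sin φ₂ + cos φ₁ cos φ₂ cos Δλ, the central angle is δ ≈ 1.658 rad (95.0°).
Interpolate at f = 1/2 with slerp weights a = sin((1−f)δ)/sin δ ≈ 0.740, b = sin(fδ)/sin δ ≈ 0.740.
p = a·p₁ + b·p₂ ≈ (-0.392, -0.345, -0.853); φ = arcsin(p_z) ≈ -58.50°, λ = atan2(p_y, p_x) ≈ -138.61°.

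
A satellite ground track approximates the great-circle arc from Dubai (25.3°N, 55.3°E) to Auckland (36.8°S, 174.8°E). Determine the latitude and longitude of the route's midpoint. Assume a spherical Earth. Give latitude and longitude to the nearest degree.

From cos δ = sin φ₁ sin φ₂ + cos φ₁ cos φ₂ cos Δλ, the central angle is δ ≈ 2.230 rad (127.8°).
Interpolate at f = 1/2 with slerp weights a = sin((1−f)δ)/sin δ ≈ 1.136, b = sin(fδ)/sin δ ≈ 1.136.
p = a·p₁ + b·p₂ ≈ (-0.321, 0.927, -0.195); φ = arcsin(p_z) ≈ -11.24°, λ = atan2(p_y, p_x) ≈ 109.12°.

≈ 11°S, 109°E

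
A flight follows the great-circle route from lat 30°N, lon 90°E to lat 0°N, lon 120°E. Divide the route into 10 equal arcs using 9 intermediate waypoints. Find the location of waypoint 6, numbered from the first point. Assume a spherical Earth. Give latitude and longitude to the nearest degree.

Write both endpoints as unit vectors p₁, p₂ with components (cos φ cos λ, cos φ sin λ, sin φ).
The central angle between the endpoints is δ = arccos(p₁·p₂) ≈ 0.723 rad (41.4°).
Interpolate at f = 6/10 with slerp weights a = sin((1−f)δ)/sin δ ≈ 0.431, b = sin(fδ)/sin δ ≈ 0.635.
p = a·p₁ + b·p₂ ≈ (-0.318, 0.923, 0.216); φ = arcsin(p_z) ≈ 12.45°, λ = atan2(p_y, p_x) ≈ 108.98°.

≈ lat 12°N, lon 109°E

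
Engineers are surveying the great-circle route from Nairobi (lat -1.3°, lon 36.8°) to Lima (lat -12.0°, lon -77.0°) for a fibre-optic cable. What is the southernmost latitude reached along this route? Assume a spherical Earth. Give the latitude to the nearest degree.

The great circle lies in the plane with unit normal n̂ = (p₁ × p₂)/|p₁ × p₂|.
Here n̂_z ≈ -0.972; the vertex latitude is φ_max = arccos|n̂_z| ≈ 13.7°.
Check via Clairaut: cos φ_max = |cos φ₁| · sin C = cos(1.3°)·sin(103.6°) ≈ 0.972, again giving ≈ 13.7°.

≈ -14°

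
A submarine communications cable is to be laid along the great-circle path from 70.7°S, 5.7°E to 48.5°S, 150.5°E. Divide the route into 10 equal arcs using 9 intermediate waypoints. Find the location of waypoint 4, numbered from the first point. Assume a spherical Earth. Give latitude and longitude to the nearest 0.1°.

≈ 79.6°S, 105.0°E

Write both endpoints as unit vectors p₁, p₂ with components (cos φ cos λ, cos φ sin λ, sin φ).
The central angle between the endpoints is δ = arccos(p₁·p₂) ≈ 1.015 rad (58.1°).
Interpolate at f = 4/10 with slerp weights a = sin((1−f)δ)/sin δ ≈ 0.673, b = sin(fδ)/sin δ ≈ 0.465.
p = a·p₁ + b·p₂ ≈ (-0.047, 0.174, -0.984); φ = arcsin(p_z) ≈ -79.63°, λ = atan2(p_y, p_x) ≈ 105.02°.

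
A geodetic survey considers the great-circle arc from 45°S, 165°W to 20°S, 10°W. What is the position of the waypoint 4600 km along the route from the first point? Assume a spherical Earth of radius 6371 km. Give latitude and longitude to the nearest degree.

≈ 72°S, 96°W

Write both endpoints as unit vectors p₁, p₂ with components (cos φ cos λ, cos φ sin λ, sin φ).
The central angle between the endpoints is δ = arccos(p₁·p₂) ≈ 1.939 rad (111.1°). The total great-circle distance is δ·R ≈ 1.939 × 6371 ≈ 12356 km, so the target fraction is f = 4600/12356 ≈ 0.372.
Interpolate at f ≈ 0.372 with slerp weights a = sin((1−f)δ)/sin δ ≈ 1.006, b = sin(fδ)/sin δ ≈ 0.709.
p = a·p₁ + b·p₂ ≈ (-0.031, -0.300, -0.954); φ = arcsin(p_z) ≈ -72.46°, λ = atan2(p_y, p_x) ≈ -95.96°.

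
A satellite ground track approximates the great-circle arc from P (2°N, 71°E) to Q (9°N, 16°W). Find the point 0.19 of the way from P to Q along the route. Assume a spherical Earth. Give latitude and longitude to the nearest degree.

Convert each endpoint to a unit vector on the sphere (x = cos φ cos λ, y = cos φ sin λ, z = sin φ).
The central angle between the endpoints is δ = arccos(p₁·p₂) ≈ 1.514 rad (86.7°).
Interpolate at f = 0.19 with slerp weights a = sin((1−f)δ)/sin δ ≈ 0.943, b = sin(fδ)/sin δ ≈ 0.284.
p = a·p₁ + b·p₂ ≈ (0.576, 0.813, 0.077); φ = arcsin(p_z) ≈ 4.44°, λ = atan2(p_y, p_x) ≈ 54.68°.

≈ (4°N, 55°E)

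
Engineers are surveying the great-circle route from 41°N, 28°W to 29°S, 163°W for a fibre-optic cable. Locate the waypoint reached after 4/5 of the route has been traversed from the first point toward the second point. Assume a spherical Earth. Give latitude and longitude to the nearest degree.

≈ 12°S, 138°W

Write both endpoints as unit vectors p₁, p₂ with components (cos φ cos λ, cos φ sin λ, sin φ).
The central angle between the endpoints is δ = arccos(p₁·p₂) ≈ 2.473 rad (141.7°).
Interpolate at f = 4/5 with slerp weights a = sin((1−f)δ)/sin δ ≈ 0.766, b = sin(fδ)/sin δ ≈ 1.481.
p = a·p₁ + b·p₂ ≈ (-0.729, -0.650, -0.216); φ = arcsin(p_z) ≈ -12.45°, λ = atan2(p_y, p_x) ≈ -138.25°.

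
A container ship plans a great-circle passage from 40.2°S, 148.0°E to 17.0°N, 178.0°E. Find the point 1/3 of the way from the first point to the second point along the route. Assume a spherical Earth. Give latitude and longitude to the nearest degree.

≈ 22°S, 160°E

Convert each endpoint to a unit vector on the sphere (x = cos φ cos λ, y = cos φ sin λ, z = sin φ).
The central angle between the endpoints is δ = arccos(p₁·p₂) ≈ 1.111 rad (63.7°).
Interpolate at f = 1/3 with slerp weights a = sin((1−f)δ)/sin δ ≈ 0.753, b = sin(fδ)/sin δ ≈ 0.404.
p = a·p₁ + b·p₂ ≈ (-0.874, 0.318, -0.368); φ = arcsin(p_z) ≈ -21.59°, λ = atan2(p_y, p_x) ≈ 159.99°.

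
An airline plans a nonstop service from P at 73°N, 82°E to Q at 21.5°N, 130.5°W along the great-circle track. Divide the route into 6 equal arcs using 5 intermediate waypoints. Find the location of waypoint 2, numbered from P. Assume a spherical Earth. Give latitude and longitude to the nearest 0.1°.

Write both endpoints as unit vectors p₁, p₂ with components (cos φ cos λ, cos φ sin λ, sin φ).
The central angle between the endpoints is δ = arccos(p₁·p₂) ≈ 1.449 rad (83.0°).
Interpolate at f = 2/6 with slerp weights a = sin((1−f)δ)/sin δ ≈ 0.829, b = sin(fδ)/sin δ ≈ 0.468.
p = a·p₁ + b·p₂ ≈ (-0.249, -0.091, 0.964); φ = arcsin(p_z) ≈ 74.62°, λ = atan2(p_y, p_x) ≈ -159.90°.

≈ 74.6°N, 159.9°W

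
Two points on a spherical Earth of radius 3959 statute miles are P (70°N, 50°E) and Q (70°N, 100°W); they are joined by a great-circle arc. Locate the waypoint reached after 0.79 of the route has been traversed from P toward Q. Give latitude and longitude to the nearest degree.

≈ (78°N, 90°W)

From cos δ = sin φ₁ sin φ₂ + cos φ₁ cos φ₂ cos Δλ, the central angle is δ ≈ 0.673 rad (38.6°).
Interpolate at f = 0.79 with slerp weights a = sin((1−f)δ)/sin δ ≈ 0.226, b = sin(fδ)/sin δ ≈ 0.813.
p = a·p₁ + b·p₂ ≈ (0.001, -0.215, 0.977); φ = arcsin(p_z) ≈ 77.60°, λ = atan2(p_y, p_x) ≈ -89.63°.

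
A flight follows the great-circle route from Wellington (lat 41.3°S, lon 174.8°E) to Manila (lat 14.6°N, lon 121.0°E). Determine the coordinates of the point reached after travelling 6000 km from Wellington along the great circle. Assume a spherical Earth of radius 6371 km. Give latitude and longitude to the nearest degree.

≈ lat 2°S, lon 134°E

The haversine formula gives a central angle δ ≈ 1.305 rad (74.8°) between the endpoints. The total great-circle distance is δ·R ≈ 1.305 × 6371 ≈ 8312 km, so the target fraction is f = 6000/8312 ≈ 0.722.
Interpolate at f ≈ 0.722 with slerp weights a = sin((1−f)δ)/sin δ ≈ 0.368, b = sin(fδ)/sin δ ≈ 0.838.
p = a·p₁ + b·p₂ ≈ (-0.693, 0.720, -0.032); φ = arcsin(p_z) ≈ -1.81°, λ = atan2(p_y, p_x) ≈ 133.90°.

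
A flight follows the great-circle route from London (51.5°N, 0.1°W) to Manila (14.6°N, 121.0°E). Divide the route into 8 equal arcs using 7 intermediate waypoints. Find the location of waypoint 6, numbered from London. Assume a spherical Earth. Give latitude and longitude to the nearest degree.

Convert each endpoint to a unit vector on the sphere (x = cos φ cos λ, y = cos φ sin λ, z = sin φ).
The central angle between the endpoints is δ = arccos(p₁·p₂) ≈ 1.685 rad (96.5°).
Interpolate at f = 6/8 with slerp weights a = sin((1−f)δ)/sin δ ≈ 0.412, b = sin(fδ)/sin δ ≈ 0.959.
p = a·p₁ + b·p₂ ≈ (-0.222, 0.795, 0.564); φ = arcsin(p_z) ≈ 34.33°, λ = atan2(p_y, p_x) ≈ 105.59°.

≈ 34°N, 106°E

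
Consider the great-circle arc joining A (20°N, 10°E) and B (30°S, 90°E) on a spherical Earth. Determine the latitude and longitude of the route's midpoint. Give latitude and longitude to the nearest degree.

≈ (7°S, 48°E)

From cos δ = sin φ₁ sin φ₂ + cos φ₁ cos φ₂ cos Δλ, the central angle is δ ≈ 1.600 rad (91.7°).
Interpolate at f = 1/2 with slerp weights a = sin((1−f)δ)/sin δ ≈ 0.718, b = sin(fδ)/sin δ ≈ 0.718.
p = a·p₁ + b·p₂ ≈ (0.664, 0.739, -0.113); φ = arcsin(p_z) ≈ -6.51°, λ = atan2(p_y, p_x) ≈ 48.04°.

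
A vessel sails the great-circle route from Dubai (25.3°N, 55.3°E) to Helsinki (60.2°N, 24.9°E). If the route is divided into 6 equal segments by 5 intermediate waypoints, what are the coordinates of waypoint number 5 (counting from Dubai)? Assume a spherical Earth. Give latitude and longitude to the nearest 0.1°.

Convert each endpoint to a unit vector on the sphere (x = cos φ cos λ, y = cos φ sin λ, z = sin φ).
The central angle between the endpoints is δ = arccos(p₁·p₂) ≈ 0.710 rad (40.7°).
Interpolate at f = 5/6 with slerp weights a = sin((1−f)δ)/sin δ ≈ 0.181, b = sin(fδ)/sin δ ≈ 0.856.
p = a·p₁ + b·p₂ ≈ (0.479, 0.314, 0.820); φ = arcsin(p_z) ≈ 55.08°, λ = atan2(p_y, p_x) ≈ 33.22°.

≈ 55.1°N, 33.2°E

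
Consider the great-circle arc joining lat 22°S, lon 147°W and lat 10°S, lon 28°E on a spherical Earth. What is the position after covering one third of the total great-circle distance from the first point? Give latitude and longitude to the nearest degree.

From cos δ = sin φ₁ sin φ₂ + cos φ₁ cos φ₂ cos Δλ, the central angle is δ ≈ 2.577 rad (147.6°).
Interpolate at f = 1/3 with slerp weights a = sin((1−f)δ)/sin δ ≈ 1.848, b = sin(fδ)/sin δ ≈ 1.414.
p = a·p₁ + b·p₂ ≈ (-0.207, -0.279, -0.938); φ = arcsin(p_z) ≈ -69.66°, λ = atan2(p_y, p_x) ≈ -126.57°.

≈ lat 70°S, lon 127°W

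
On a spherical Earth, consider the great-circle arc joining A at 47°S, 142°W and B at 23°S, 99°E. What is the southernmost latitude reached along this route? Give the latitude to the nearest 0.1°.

≈ 56.7°S

The great circle lies in the plane with unit normal n̂ = (p₁ × p₂)/|p₁ × p₂|.
Here n̂_z ≈ -0.549; the vertex latitude is φ_max = arccos|n̂_z| ≈ 56.7°.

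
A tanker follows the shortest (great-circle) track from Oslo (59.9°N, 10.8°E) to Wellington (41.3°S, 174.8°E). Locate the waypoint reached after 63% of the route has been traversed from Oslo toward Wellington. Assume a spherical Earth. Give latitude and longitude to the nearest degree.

≈ 15°N, 155°E

Convert each endpoint to a unit vector on the sphere (x = cos φ cos λ, y = cos φ sin λ, z = sin φ).
The central angle between the endpoints is δ = arccos(p₁·p₂) ≈ 2.774 rad (158.9°).
Interpolate at f = 0.63 with slerp weights a = sin((1−f)δ)/sin δ ≈ 2.380, b = sin(fδ)/sin δ ≈ 2.739.
p = a·p₁ + b·p₂ ≈ (-0.877, 0.410, 0.251); φ = arcsin(p_z) ≈ 14.56°, λ = atan2(p_y, p_x) ≈ 154.93°.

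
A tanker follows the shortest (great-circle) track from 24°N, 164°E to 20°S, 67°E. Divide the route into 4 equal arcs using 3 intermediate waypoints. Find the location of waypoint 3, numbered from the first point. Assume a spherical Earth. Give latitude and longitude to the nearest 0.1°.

Write both endpoints as unit vectors p₁, p₂ with components (cos φ cos λ, cos φ sin λ, sin φ).
The central angle between the endpoints is δ = arccos(p₁·p₂) ≈ 1.817 rad (104.1°).
Interpolate at f = 3/4 with slerp weights a = sin((1−f)δ)/sin δ ≈ 0.452, b = sin(fδ)/sin δ ≈ 1.009.
p = a·p₁ + b·p₂ ≈ (-0.027, 0.987, -0.161); φ = arcsin(p_z) ≈ -9.27°, λ = atan2(p_y, p_x) ≈ 91.56°.

≈ 9.3°S, 91.6°E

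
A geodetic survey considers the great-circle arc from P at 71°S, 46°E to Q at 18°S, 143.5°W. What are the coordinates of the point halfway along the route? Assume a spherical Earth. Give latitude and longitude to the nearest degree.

≈ 63°S, 148°W

Convert each endpoint to a unit vector on the sphere (x = cos φ cos λ, y = cos φ sin λ, z = sin φ).
The central angle between the endpoints is δ = arccos(p₁·p₂) ≈ 1.584 rad (90.8°).
Interpolate at f = 1/2 with slerp weights a = sin((1−f)δ)/sin δ ≈ 0.712, b = sin(fδ)/sin δ ≈ 0.712.
p = a·p₁ + b·p₂ ≈ (-0.383, -0.236, -0.893); φ = arcsin(p_z) ≈ -63.25°, λ = atan2(p_y, p_x) ≈ -148.38°.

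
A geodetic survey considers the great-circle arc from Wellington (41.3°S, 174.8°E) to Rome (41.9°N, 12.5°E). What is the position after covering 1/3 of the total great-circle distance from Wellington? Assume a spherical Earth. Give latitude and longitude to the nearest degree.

From cos δ = sin φ₁ sin φ₂ + cos φ₁ cos φ₂ cos Δλ, the central angle is δ ≈ 2.911 rad (166.8°).
Interpolate at f = 1/3 with slerp weights a = sin((1−f)δ)/sin δ ≈ 4.075, b = sin(fδ)/sin δ ≈ 3.606.
p = a·p₁ + b·p₂ ≈ (-0.429, 0.858, -0.282); φ = arcsin(p_z) ≈ -16.36°, λ = atan2(p_y, p_x) ≈ 116.54°.

≈ 16°S, 117°E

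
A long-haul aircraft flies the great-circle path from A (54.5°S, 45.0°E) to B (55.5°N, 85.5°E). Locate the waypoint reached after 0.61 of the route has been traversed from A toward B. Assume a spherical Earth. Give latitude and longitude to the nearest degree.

Write both endpoints as unit vectors p₁, p₂ with components (cos φ cos λ, cos φ sin λ, sin φ).
The central angle between the endpoints is δ = arccos(p₁·p₂) ≈ 2.005 rad (114.9°).
Interpolate at f = 0.61 with slerp weights a = sin((1−f)δ)/sin δ ≈ 0.777, b = sin(fδ)/sin δ ≈ 1.036.
p = a·p₁ + b·p₂ ≈ (0.365, 0.904, 0.222); φ = arcsin(p_z) ≈ 12.81°, λ = atan2(p_y, p_x) ≈ 68.02°.

≈ (13°N, 68°E)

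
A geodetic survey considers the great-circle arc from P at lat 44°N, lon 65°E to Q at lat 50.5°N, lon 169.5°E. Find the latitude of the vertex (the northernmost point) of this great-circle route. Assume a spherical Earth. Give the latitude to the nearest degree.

The great circle lies in the plane with unit normal n̂ = (p₁ × p₂)/|p₁ × p₂|.
Here n̂_z ≈ +0.488; the vertex latitude is φ_max = arccos|n̂_z| ≈ 60.8°.
Check via Clairaut: cos φ_max = |cos φ₁| · sin C = cos(44.0°)·sin(42.8°) ≈ 0.488, again giving ≈ 60.8°.

≈ 61°N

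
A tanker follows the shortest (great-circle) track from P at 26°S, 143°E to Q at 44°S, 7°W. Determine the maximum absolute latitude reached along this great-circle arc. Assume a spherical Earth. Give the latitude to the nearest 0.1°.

≈ 70.5°S

The great circle lies in the plane with unit normal n̂ = (p₁ × p₂)/|p₁ × p₂|.
Here n̂_z ≈ -0.334; the vertex latitude is φ_max = arccos|n̂_z| ≈ 70.5°.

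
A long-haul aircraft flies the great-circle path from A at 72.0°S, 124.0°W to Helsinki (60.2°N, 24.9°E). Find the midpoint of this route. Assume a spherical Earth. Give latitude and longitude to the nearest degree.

≈ 16°S, 10°W

Convert each endpoint to a unit vector on the sphere (x = cos φ cos λ, y = cos φ sin λ, z = sin φ).
The central angle between the endpoints is δ = arccos(p₁·p₂) ≈ 2.847 rad (163.1°).
Interpolate at f = 1/2 with slerp weights a = sin((1−f)δ)/sin δ ≈ 3.402, b = sin(fδ)/sin δ ≈ 3.402.
p = a·p₁ + b·p₂ ≈ (0.946, -0.160, -0.283); φ = arcsin(p_z) ≈ -16.46°, λ = atan2(p_y, p_x) ≈ -9.59°.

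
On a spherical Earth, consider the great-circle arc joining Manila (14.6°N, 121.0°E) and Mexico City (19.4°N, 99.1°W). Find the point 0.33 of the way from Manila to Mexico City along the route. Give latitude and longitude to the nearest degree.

≈ (37°N, 161°E)

From cos δ = sin φ₁ sin φ₂ + cos φ₁ cos φ₂ cos Δλ, the central angle is δ ≈ 2.233 rad (127.9°).
Interpolate at f = 0.33 with slerp weights a = sin((1−f)δ)/sin δ ≈ 1.264, b = sin(fδ)/sin δ ≈ 0.852.
p = a·p₁ + b·p₂ ≈ (-0.757, 0.255, 0.601); φ = arcsin(p_z) ≈ 36.98°, λ = atan2(p_y, p_x) ≈ 161.36°.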